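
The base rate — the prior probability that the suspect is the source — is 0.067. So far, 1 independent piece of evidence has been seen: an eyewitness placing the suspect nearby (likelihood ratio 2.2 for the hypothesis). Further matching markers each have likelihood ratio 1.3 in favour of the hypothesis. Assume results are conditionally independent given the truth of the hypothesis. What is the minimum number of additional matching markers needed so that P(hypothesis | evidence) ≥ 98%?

Prior odds = 0.067/0.933 = 67/933.
Bayes factor of the evidence already in hand = 2.2.
Odds after that evidence = (67/933) × 2.2 = 737/4665.
Target odds = 0.98/0.02 = 49.
Need 1.3ⁿ ≥ 49 ÷ (737/4665) = 228585/737.
1.3²¹ ≈247.065 falls short of 228585/737 but 1.3²² ≈321.184 reaches it, so n = 22.

22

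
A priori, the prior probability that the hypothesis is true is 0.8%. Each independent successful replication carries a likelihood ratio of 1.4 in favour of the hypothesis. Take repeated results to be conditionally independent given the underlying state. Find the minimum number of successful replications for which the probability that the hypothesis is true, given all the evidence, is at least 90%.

21

Prior odds = 0.008/0.992 = 1/124.
Likelihood ratio per successful replication = 1.4.
Target posterior odds = 0.9/0.1 = 9.
Require 1.4ⁿ ≥ 9 ÷ (1/124) = 1116.
1.4²⁰ ≈836.683 falls short of 1116 but 1.4²¹ ≈1171.36 reaches it, so n = 21.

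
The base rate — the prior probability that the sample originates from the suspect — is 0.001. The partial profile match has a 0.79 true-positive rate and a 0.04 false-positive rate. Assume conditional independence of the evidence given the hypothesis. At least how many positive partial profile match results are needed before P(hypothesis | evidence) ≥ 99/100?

Prior odds: 0.001 ÷ 0.999 = 1/999.
Likelihood ratio of a positive result = 0.79/0.04 = 19.75.
Target odds: 0.99 ÷ 0.01 = 99.
Need (1/999) × 19.75ⁿ ≥ 99, i.e. 19.75ⁿ ≥ 98901.
19.75³ = 7703.734375 falls short of 98901 but 19.75⁴ = 38950081/256 reaches it, so n = 4.

4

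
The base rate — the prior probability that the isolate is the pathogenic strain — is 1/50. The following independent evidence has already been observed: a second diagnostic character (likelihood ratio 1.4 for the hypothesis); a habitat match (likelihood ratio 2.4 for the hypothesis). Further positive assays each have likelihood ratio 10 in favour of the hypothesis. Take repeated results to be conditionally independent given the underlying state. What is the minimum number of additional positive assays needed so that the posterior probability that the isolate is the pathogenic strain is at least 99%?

Prior odds = 0.02/0.98 = 1/49.
Combined Bayes factor of the evidence already in hand = 1.4 × 2.4 = 3.36.
Odds after that evidence = (1/49) × 3.36 = 12/175.
Target odds = 0.99/0.01 = 99.
Need 10ⁿ ≥ 99 ÷ (12/175) = 1443.75.
10³ = 1000 falls short of 1443.75 but 10⁴ = 10000 reaches it, so n = 4.

4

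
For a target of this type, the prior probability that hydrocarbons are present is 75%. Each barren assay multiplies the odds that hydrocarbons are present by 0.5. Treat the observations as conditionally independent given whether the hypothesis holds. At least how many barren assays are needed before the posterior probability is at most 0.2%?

Prior odds = 0.75/0.25 = 3.
Likelihood ratio per barren assay = 0.5.
Target odds: 0.002 ÷ 0.998 = 1/499.
Require 0.5ⁿ ≤ 1/499 ÷ 3 = 1/1497.
0.5¹⁰ = 1/1024 is still above 1/1497 but 0.5¹¹ = 1/2048 is at or below it, so n = 11.

11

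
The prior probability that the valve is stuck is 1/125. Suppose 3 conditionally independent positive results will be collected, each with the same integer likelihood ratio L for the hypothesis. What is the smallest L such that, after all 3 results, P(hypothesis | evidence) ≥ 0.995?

30

Prior odds = 0.008/0.992 = 1/124.
Target odds = 0.995/0.005 = 199.
Need L³ ≥ 199 ÷ (1/124) = 24676.
29³ = 24389 < 24676 ≤ 27000 = 30³, so L = 30.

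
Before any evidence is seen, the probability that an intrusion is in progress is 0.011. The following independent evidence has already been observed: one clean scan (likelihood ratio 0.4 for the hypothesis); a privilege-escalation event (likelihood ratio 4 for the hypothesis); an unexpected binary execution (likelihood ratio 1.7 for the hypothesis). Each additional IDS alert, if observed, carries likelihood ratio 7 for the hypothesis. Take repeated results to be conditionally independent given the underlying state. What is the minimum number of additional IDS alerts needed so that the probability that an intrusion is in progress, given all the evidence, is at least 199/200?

Prior odds = 0.011/0.989 = 11/989.
Combined Bayes factor of the evidence already in hand = 0.4 × 4 × 1.7 = 2.72.
Odds after that evidence = (11/989) × 2.72 = 748/24725.
Target odds = 0.995/0.005 = 199.
Need 7ⁿ ≥ 199 ÷ (748/24725) = 4920275/748.
7⁴ = 2401 falls short of 4920275/748 but 7⁵ = 16807 reaches it, so n = 5.

5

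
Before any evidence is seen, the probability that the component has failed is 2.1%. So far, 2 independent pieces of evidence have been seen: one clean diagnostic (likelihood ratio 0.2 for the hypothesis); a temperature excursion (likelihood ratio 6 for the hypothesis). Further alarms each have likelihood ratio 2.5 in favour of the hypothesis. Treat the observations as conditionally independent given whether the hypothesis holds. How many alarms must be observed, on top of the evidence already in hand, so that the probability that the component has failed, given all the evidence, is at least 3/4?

Prior odds = 0.021/0.979 = 21/979.
Combined Bayes factor of the evidence already in hand = 0.2 × 6 = 1.2.
Odds after that evidence = (21/979) × 1.2 = 126/4895.
Target odds = 0.75/0.25 = 3.
Need 2.5ⁿ ≥ 3 ÷ (126/4895) = 4895/42.
2.5⁵ = 97.65625 falls short of 4895/42 but 2.5⁶ = 244.140625 reaches it, so n = 6.

6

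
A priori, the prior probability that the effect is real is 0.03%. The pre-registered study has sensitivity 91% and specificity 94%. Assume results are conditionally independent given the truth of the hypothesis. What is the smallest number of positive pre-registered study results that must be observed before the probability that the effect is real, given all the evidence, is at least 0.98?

Prior odds = 0.0003/0.9997 = 3/9997.
False-positive rate = 1 − 0.94 = 0.06; likelihood ratio of a positive = 0.91/0.06 = 91/6.
Target odds: 0.98 ÷ 0.02 = 49.
Require (91/6)ⁿ ≥ 49 ÷ (3/9997) = 489853/3.
(91/6)⁴ = 68574961/1296 falls short of 489853/3 but (91/6)⁵ ≈802510 reaches it, so n = 5.

5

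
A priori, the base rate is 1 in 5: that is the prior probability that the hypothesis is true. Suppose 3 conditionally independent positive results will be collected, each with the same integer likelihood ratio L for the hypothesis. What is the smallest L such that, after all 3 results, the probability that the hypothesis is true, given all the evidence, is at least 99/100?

8

Prior odds = 0.2/0.8 = 0.25.
Target odds = 0.99/0.01 = 99.
Need L³ ≥ 99 ÷ 0.25 = 396.
7³ = 343 < 396 ≤ 512 = 8³, so L = 8.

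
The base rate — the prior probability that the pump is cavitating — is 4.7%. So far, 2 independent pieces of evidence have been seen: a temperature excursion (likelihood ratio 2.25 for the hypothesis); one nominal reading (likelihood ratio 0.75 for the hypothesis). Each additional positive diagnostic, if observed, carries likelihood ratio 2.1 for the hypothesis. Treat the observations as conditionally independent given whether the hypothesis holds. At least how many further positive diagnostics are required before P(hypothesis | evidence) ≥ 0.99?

Prior odds = 0.047/0.953 = 47/953.
Combined Bayes factor of the evidence already in hand = 2.25 × 0.75 = 1.6875.
Odds after that evidence = (47/953) × 1.6875 = 1269/15248.
Target odds = 0.99/0.01 = 99.
Need 2.1ⁿ ≥ 99 ÷ (1269/15248) = 167728/141.
2.1⁹ ≈794.28 falls short of 167728/141 but 2.1¹⁰ ≈1667.99 reaches it, so n = 10.

10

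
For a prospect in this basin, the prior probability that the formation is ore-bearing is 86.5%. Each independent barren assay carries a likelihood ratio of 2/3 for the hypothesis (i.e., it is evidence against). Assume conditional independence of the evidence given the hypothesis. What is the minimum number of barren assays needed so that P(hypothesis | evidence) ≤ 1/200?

Prior odds: 0.865 ÷ 0.135 = 173/27.
Likelihood ratio per barren assay = 2/3.
Target posterior odds = 0.005/0.995 = 1/199.
Require (2/3)ⁿ ≤ 1/199 ÷ (173/27) = 27/34427.
(2/3)¹⁷ = 131072/129140163 is still above 27/34427 but (2/3)¹⁸ = 262144/387420489 is at or below it, so n = 18.

18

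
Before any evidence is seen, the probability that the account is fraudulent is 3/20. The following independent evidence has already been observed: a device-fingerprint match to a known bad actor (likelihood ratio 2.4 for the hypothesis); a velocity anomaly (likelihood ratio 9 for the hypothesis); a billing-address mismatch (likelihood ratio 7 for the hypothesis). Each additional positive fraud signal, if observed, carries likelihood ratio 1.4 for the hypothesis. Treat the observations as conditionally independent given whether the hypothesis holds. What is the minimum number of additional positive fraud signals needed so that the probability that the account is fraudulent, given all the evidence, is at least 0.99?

Prior odds = 0.15/0.85 = 3/17.
Combined Bayes factor of the evidence already in hand = 2.4 × 9 × 7 = 151.2.
Odds after that evidence = (3/17) × 151.2 = 2268/85.
Target odds = 0.99/0.01 = 99.
Need 1.4ⁿ ≥ 99 ÷ (2268/85) = 935/252.
1.4³ = 2.744 falls short of 935/252 but 1.4⁴ = 3.8416 reaches it, so n = 4.

4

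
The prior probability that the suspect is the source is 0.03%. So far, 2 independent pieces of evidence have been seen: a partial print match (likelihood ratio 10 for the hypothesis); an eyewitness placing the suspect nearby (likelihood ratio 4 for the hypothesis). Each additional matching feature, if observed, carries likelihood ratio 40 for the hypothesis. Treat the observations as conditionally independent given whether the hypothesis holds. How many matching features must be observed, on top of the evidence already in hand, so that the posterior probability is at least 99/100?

Prior odds = 0.0003/0.9997 = 3/9997.
Combined Bayes factor of the evidence already in hand = 10 × 4 = 40.
Odds after that evidence = (3/9997) × 40 = 120/9997.
Target odds = 0.99/0.01 = 99.
Need 40ⁿ ≥ 99 ÷ (120/9997) = 8247.525.
40² = 1600 falls short of 8247.525 but 40³ = 64000 reaches it, so n = 3.

3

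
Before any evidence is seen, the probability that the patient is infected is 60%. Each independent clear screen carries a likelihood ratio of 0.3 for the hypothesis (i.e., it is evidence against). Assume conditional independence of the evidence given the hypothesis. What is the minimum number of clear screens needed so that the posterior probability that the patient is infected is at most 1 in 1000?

Prior odds = 0.6/0.4 = 1.5.
Likelihood ratio per clear screen = 0.3.
Target posterior odds = 0.001/0.999 = 1/999.
Require 0.3ⁿ ≤ 1/999 ÷ 1.5 = 2/2997.
0.3⁶ = 729/1000000 is still above 2/2997 but 0.3⁷ = 2187/10000000 is at or below it, so n = 7.

7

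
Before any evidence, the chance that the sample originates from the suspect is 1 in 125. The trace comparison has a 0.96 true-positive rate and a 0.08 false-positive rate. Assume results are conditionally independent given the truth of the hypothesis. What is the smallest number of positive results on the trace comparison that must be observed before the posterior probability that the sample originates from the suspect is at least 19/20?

Prior odds = 0.008/0.992 = 1/124.
Likelihood ratio of a positive result = 0.96/0.08 = 12.
Target odds: 0.95 ÷ 0.05 = 19.
Need (1/124) × 12ⁿ ≥ 19, i.e. 12ⁿ ≥ 2356.
12³ = 1728 falls short of 2356 but 12⁴ = 20736 reaches it, so n = 4.

4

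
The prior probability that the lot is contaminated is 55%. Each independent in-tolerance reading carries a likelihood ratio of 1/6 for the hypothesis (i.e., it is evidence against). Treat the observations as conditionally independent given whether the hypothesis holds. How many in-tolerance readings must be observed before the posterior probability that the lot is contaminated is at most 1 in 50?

3

Prior odds = 0.55/0.45 = 11/9.
Likelihood ratio per in-tolerance reading = 1/6.
Target odds: 0.02 ÷ 0.98 = 1/49.
Need (11/9) × (1/6)ⁿ ≤ 1/49, i.e. (1/6)ⁿ ≤ 9/539.
(1/6)² = 1/36 is still above 9/539 but (1/6)³ = 1/216 is at or below it, so n = 3.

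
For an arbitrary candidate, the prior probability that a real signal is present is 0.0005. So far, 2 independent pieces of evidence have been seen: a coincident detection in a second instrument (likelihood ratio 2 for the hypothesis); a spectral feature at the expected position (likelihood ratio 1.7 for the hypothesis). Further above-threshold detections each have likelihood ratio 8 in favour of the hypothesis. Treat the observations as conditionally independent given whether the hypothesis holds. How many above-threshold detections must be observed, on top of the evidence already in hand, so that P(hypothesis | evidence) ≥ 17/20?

4

Prior odds = 0.0005/0.9995 = 1/1999.
Combined Bayes factor of the evidence already in hand = 2 × 1.7 = 3.4.
Odds after that evidence = (1/1999) × 3.4 = 17/9995.
Target odds = 0.85/0.15 = 17/3.
Need 8ⁿ ≥ 17/3 ÷ (17/9995) = 9995/3.
8³ = 512 falls short of 9995/3 but 8⁴ = 4096 reaches it, so n = 4.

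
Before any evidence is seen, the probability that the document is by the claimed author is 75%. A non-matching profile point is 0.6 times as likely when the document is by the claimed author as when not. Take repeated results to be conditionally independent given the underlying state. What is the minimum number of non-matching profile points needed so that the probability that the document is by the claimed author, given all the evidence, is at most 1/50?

Prior odds = 0.75/0.25 = 3.
Likelihood ratio per non-matching profile point = 0.6.
Target posterior odds = 0.02/0.98 = 1/49.
Require 0.6ⁿ ≤ 1/49 ÷ 3 = 1/147.
0.6⁹ = 19683/1953125 is still above 1/147 but 0.6¹⁰ = 59049/9765625 is at or below it, so n = 10.

10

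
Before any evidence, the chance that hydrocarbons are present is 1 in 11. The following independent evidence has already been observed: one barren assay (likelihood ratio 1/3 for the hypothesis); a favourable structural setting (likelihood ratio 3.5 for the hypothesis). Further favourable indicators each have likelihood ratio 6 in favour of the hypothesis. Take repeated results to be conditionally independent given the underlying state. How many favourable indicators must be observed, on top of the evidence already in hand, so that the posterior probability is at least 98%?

4

Prior odds = (1/11)/(10/11) = 0.1.
Combined Bayes factor of the evidence already in hand = (1/3) × 3.5 = 7/6.
Odds after that evidence = 0.1 × 7/6 = 7/60.
Target odds = 0.98/0.02 = 49.
Need 6ⁿ ≥ 49 ÷ (7/60) = 420.
6³ = 216 falls short of 420 but 6⁴ = 1296 reaches it, so n = 4.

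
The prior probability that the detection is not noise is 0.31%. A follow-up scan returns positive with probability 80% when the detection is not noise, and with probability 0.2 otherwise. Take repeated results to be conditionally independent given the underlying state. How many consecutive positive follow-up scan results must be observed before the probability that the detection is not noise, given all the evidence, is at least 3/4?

5

Prior odds = 0.0031/0.9969 = 31/9969.
Likelihood ratio of a positive result = 0.8/0.2 = 4.
Target posterior odds = 0.75/0.25 = 3.
Need (31/9969) × 4ⁿ ≥ 3, i.e. 4ⁿ ≥ 29907/31.
4⁴ = 256 falls short of 29907/31 but 4⁵ = 1024 reaches it, so n = 5.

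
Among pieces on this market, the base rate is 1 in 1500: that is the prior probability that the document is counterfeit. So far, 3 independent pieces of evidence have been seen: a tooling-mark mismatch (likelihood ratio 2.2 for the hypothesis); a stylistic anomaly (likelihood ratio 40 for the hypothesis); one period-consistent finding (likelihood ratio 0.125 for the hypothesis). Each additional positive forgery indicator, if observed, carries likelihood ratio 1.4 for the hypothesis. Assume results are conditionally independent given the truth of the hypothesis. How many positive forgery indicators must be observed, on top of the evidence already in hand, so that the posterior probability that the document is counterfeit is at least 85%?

20

Prior odds = (1/1500)/(1499/1500) = 1/1499.
Combined Bayes factor of the evidence already in hand = 2.2 × 40 × 0.125 = 11.
Odds after that evidence = (1/1499) × 11 = 11/1499.
Target odds = 0.85/0.15 = 17/3.
Need 1.4ⁿ ≥ 17/3 ÷ (11/1499) = 25483/33.
1.4¹⁹ ≈597.63 falls short of 25483/33 but 1.4²⁰ ≈836.683 reaches it, so n = 20.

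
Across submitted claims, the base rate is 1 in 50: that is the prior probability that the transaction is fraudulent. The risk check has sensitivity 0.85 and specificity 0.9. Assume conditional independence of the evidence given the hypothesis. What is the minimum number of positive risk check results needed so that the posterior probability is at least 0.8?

Prior odds: 0.02 ÷ 0.98 = 1/49.
False-positive rate = 1 − 0.9 = 0.1; likelihood ratio of a positive = 0.85/0.1 = 8.5.
Target odds: 0.8 ÷ 0.2 = 4.
Require 8.5ⁿ ≥ 4 ÷ (1/49) = 196.
8.5² = 72.25 falls short of 196 but 8.5³ = 614.125 reaches it, so n = 3.

3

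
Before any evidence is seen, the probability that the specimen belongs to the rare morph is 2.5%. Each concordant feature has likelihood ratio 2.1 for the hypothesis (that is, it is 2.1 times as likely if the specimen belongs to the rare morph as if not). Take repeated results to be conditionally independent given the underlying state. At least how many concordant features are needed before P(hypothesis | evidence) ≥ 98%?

11

Prior odds = 0.025/0.975 = 1/39.
Likelihood ratio per concordant feature = 2.1.
Target posterior odds = 0.98/0.02 = 49.
Need (1/39) × 2.1ⁿ ≥ 49, i.e. 2.1ⁿ ≥ 1911.
2.1¹⁰ ≈1667.99 falls short of 1911 but 2.1¹¹ ≈3502.78 reaches it, so n = 11.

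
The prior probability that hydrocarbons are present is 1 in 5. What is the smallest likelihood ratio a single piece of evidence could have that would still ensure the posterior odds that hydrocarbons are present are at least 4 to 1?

16

Prior odds = 0.2/0.8 = 0.25.
Target odds = 4.
Required Bayes factor = 4 ÷ 0.25 = 16.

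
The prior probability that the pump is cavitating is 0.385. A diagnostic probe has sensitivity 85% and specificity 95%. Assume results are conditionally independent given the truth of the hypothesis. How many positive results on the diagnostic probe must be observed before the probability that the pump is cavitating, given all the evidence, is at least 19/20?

Prior odds: 0.385 ÷ 0.615 = 77/123.
False-positive rate = 1 − 0.95 = 0.05; likelihood ratio of a positive = 0.85/0.05 = 17.
Target posterior odds = 0.95/0.05 = 19.
Require 17ⁿ ≥ 19 ÷ (77/123) = 2337/77.
17¹ = 17 falls short of 2337/77 but 17² = 289 reaches it, so n = 2.

2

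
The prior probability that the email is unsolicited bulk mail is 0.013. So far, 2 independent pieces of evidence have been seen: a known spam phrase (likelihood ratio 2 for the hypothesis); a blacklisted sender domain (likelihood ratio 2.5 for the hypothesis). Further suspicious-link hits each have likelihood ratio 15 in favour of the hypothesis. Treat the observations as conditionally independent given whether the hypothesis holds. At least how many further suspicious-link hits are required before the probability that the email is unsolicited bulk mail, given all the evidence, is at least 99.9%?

Prior odds = 0.013/0.987 = 13/987.
Combined Bayes factor of the evidence already in hand = 2 × 2.5 = 5.
Odds after that evidence = (13/987) × 5 = 65/987.
Target odds = 0.999/0.001 = 999.
Need 15ⁿ ≥ 999 ÷ (65/987) = 986013/65.
15³ = 3375 falls short of 986013/65 but 15⁴ = 50625 reaches it, so n = 4.

4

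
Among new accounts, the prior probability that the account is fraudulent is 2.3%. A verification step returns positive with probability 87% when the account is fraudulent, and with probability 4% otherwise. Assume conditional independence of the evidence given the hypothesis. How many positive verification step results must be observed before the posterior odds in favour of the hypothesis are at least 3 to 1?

2

Prior odds: 0.023 ÷ 0.977 = 23/977.
Likelihood ratio of a positive result = 0.87/0.04 = 21.75.
Target odds = 3.
Need (23/977) × 21.75ⁿ ≥ 3, i.e. 21.75ⁿ ≥ 2931/23.
21.75¹ = 21.75 falls short of 2931/23 but 21.75² = 473.0625 reaches it, so n = 2.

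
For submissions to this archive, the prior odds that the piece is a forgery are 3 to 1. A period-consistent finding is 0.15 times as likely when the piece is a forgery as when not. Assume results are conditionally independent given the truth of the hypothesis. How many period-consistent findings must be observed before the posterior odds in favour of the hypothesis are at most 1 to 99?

4

Prior odds = 3.
Likelihood ratio per period-consistent finding = 0.15.
Target odds = 1/99.
Need 3 × 0.15ⁿ ≤ 1/99, i.e. 0.15ⁿ ≤ 1/297.
0.15³ = 0.003375 is still above 1/297 but 0.15⁴ = 81/160000 is at or below it, so n = 4.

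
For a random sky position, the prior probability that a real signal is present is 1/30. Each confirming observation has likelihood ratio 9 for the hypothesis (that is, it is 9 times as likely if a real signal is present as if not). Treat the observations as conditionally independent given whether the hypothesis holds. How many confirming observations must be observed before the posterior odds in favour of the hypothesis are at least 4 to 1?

3

Prior odds = (1/30)/(29/30) = 1/29.
Likelihood ratio per confirming observation = 9.
Target odds = 4.
Require 9ⁿ ≥ 4 ÷ (1/29) = 116.
9² = 81 falls short of 116 but 9³ = 729 reaches it, so n = 3.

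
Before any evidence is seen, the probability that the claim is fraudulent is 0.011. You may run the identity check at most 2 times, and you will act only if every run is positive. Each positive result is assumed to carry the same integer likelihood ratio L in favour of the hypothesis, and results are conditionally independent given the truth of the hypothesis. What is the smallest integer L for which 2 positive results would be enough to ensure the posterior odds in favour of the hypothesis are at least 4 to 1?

Prior odds = 0.011/0.989 = 11/989.
Target odds = 4.
Need L² ≥ 4 ÷ (11/989) = 3956/11.
18² = 324 < 3956/11 ≤ 361 = 19², so L = 19.

19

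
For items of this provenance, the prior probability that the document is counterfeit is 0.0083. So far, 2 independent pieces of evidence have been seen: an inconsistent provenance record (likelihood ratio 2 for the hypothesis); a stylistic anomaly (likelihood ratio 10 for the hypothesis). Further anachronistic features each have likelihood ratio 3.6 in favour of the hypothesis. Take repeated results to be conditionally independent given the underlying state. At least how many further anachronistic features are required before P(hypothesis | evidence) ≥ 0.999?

Prior odds = 0.0083/0.9917 = 83/9917.
Combined Bayes factor of the evidence already in hand = 2 × 10 = 20.
Odds after that evidence = (83/9917) × 20 = 1660/9917.
Target odds = 0.999/0.001 = 999.
Need 3.6ⁿ ≥ 999 ÷ (1660/9917) = 9907083/1660.
3.6⁶ = 34012224/15625 falls short of 9907083/1660 but 3.6⁷ = 612220032/78125 reaches it, so n = 7.

7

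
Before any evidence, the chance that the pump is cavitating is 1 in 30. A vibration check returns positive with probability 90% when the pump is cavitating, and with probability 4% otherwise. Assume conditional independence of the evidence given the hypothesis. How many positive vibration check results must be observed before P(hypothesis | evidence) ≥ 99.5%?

3

Prior odds: (1/30) ÷ (29/30) = 1/29.
Likelihood ratio of a positive result = 0.9/0.04 = 22.5.
Target posterior odds = 0.995/0.005 = 199.
Require 22.5ⁿ ≥ 199 ÷ (1/29) = 5771.
22.5² = 506.25 falls short of 5771 but 22.5³ = 11390.625 reaches it, so n = 3.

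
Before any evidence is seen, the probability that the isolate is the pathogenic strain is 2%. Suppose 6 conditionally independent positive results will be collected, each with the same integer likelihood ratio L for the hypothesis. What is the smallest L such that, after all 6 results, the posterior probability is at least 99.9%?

7

Prior odds = 0.02/0.98 = 1/49.
Target odds = 0.999/0.001 = 999.
Need L⁶ ≥ 999 ÷ (1/49) = 48951.
6⁶ = 46656 < 48951 ≤ 117649 = 7⁶, so L = 7.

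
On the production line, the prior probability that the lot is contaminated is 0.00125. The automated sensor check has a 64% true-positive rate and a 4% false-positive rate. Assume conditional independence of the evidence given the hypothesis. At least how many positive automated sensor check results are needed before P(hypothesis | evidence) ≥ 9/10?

4

Prior odds: 0.00125 ÷ 0.99875 = 1/799.
Likelihood ratio of a positive result = 0.64/0.04 = 16.
Target odds: 0.9 ÷ 0.1 = 9.
Need (1/799) × 16ⁿ ≥ 9, i.e. 16ⁿ ≥ 7191.
16³ = 4096 falls short of 7191 but 16⁴ = 65536 reaches it, so n = 4.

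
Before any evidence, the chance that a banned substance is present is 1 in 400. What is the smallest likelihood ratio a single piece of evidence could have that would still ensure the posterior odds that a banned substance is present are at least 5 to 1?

1995

Prior odds = 0.0025/0.9975 = 1/399.
Target odds = 5.
Required Bayes factor = 5 ÷ (1/399) = 1995.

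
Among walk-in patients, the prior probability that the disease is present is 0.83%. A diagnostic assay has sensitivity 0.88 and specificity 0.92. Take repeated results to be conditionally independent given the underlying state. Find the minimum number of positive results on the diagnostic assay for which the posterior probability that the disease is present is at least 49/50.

4

Prior odds: 0.0083 ÷ 0.9917 = 83/9917.
False-positive rate = 1 − 0.92 = 0.08; likelihood ratio of a positive = 0.88/0.08 = 11.
Target posterior odds = 0.98/0.02 = 49.
Require 11ⁿ ≥ 49 ÷ (83/9917) = 485933/83.
11³ = 1331 falls short of 485933/83 but 11⁴ = 14641 reaches it, so n = 4.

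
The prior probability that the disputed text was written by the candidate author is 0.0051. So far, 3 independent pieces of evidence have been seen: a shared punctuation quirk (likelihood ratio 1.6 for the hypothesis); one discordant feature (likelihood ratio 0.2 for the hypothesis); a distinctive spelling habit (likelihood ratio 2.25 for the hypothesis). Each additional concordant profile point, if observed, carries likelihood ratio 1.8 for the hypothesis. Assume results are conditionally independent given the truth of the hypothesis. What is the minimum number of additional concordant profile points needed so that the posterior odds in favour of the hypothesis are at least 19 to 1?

Prior odds = 0.0051/0.9949 = 51/9949.
Combined Bayes factor of the evidence already in hand = 1.6 × 0.2 × 2.25 = 0.72.
Odds after that evidence = (51/9949) × 0.72 = 918/248725.
Target odds = 19.
Need 1.8ⁿ ≥ 19 ÷ (918/248725) = 4725775/918.
1.8¹⁴ ≈3748.13 falls short of 4725775/918 but 1.8¹⁵ ≈6746.64 reaches it, so n = 15.

15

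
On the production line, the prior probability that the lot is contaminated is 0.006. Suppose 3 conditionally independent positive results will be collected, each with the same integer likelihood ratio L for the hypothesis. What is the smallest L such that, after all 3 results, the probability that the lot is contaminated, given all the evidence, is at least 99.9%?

55

Prior odds = 0.006/0.994 = 3/497.
Target odds = 0.999/0.001 = 999.
Need L³ ≥ 999 ÷ (3/497) = 165501.
54³ = 157464 < 165501 ≤ 166375 = 55³, so L = 55.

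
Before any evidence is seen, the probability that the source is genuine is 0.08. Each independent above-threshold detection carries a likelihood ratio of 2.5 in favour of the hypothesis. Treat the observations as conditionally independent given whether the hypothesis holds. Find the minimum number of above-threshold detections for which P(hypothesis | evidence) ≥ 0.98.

7

Prior odds = 0.08/0.92 = 2/23.
Likelihood ratio per above-threshold detection = 2.5.
Target posterior odds = 0.98/0.02 = 49.
Need (2/23) × 2.5ⁿ ≥ 49, i.e. 2.5ⁿ ≥ 563.5.
2.5⁶ = 244.140625 falls short of 563.5 but 2.5⁷ = 610.3515625 reaches it, so n = 7.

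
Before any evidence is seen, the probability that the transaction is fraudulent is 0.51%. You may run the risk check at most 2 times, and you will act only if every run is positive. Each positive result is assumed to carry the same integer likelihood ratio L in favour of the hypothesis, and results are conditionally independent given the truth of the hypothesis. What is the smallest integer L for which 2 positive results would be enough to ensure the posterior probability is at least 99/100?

139

Prior odds = 0.0051/0.9949 = 51/9949.
Target odds = 0.99/0.01 = 99.
Need L² ≥ 99 ÷ (51/9949) = 328317/17.
138² = 19044 < 328317/17 ≤ 19321 = 139², so L = 139.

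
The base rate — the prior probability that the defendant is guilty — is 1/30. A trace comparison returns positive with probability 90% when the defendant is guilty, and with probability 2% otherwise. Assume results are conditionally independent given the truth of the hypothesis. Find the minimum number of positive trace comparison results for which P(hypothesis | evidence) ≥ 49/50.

2

Prior odds = (1/30)/(29/30) = 1/29.
Likelihood ratio of a positive result = 0.9/0.02 = 45.
Target odds: 0.98 ÷ 0.02 = 49.
Require 45ⁿ ≥ 49 ÷ (1/29) = 1421.
45¹ = 45 falls short of 1421 but 45² = 2025 reaches it, so n = 2.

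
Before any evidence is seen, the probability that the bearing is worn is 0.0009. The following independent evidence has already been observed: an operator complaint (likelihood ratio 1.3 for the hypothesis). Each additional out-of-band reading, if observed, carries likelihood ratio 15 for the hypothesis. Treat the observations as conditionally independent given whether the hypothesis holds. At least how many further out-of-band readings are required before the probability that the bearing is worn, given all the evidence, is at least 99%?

5

Prior odds = 0.0009/0.9991 = 9/9991.
Bayes factor of the evidence already in hand = 1.3.
Odds after that evidence = (9/9991) × 1.3 = 117/99910.
Target odds = 0.99/0.01 = 99.
Need 15ⁿ ≥ 99 ÷ (117/99910) = 1099010/13.
15⁴ = 50625 falls short of 1099010/13 but 15⁵ = 759375 reaches it, so n = 5.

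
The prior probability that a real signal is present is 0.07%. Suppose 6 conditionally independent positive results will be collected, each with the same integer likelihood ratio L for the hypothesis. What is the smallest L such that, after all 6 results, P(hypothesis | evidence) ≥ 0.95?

6

Prior odds = 0.0007/0.9993 = 7/9993.
Target odds = 0.95/0.05 = 19.
Need L⁶ ≥ 19 ÷ (7/9993) = 189867/7.
5⁶ = 15625 < 189867/7 ≤ 46656 = 6⁶, so L = 6.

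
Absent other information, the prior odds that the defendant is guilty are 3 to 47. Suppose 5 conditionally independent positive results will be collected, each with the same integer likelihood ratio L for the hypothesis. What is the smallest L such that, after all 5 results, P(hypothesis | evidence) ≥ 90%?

Prior odds = 3/47.
Target odds = 0.9/0.1 = 9.
Need L⁵ ≥ 9 ÷ (3/47) = 141.
2⁵ = 32 < 141 ≤ 243 = 3⁵, so L = 3.

3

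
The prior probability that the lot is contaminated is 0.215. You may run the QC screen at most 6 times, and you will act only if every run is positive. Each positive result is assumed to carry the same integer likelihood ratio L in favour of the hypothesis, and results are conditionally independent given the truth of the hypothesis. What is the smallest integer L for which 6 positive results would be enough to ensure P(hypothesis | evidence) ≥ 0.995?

Prior odds = 0.215/0.785 = 43/157.
Target odds = 0.995/0.005 = 199.
Need L⁶ ≥ 199 ÷ (43/157) = 31243/43.
2⁶ = 64 < 31243/43 ≤ 729 = 3⁶, so L = 3.

3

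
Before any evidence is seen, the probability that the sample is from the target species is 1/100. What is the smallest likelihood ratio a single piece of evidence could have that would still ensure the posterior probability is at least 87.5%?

693

Prior odds = 0.01/0.99 = 1/99.
Target odds = 0.875/0.125 = 7.
Required Bayes factor = 7 ÷ (1/99) = 693.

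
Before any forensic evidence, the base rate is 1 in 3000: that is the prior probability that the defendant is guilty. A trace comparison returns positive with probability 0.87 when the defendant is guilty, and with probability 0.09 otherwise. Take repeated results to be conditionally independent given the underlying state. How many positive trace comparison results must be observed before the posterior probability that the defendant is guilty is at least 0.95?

5

Prior odds: (1/3000) ÷ (2999/3000) = 1/2999.
Likelihood ratio of a positive result = 0.87/0.09 = 29/3.
Target odds: 0.95 ÷ 0.05 = 19.
Require (29/3)ⁿ ≥ 19 ÷ (1/2999) = 56981.
(29/3)⁴ = 707281/81 falls short of 56981 but (29/3)⁵ = 20511149/243 reaches it, so n = 5.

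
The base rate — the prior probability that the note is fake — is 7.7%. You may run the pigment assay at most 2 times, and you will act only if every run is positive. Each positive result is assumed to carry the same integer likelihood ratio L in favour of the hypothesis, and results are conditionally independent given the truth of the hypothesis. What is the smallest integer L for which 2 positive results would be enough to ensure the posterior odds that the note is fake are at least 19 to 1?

16

Prior odds = 0.077/0.923 = 77/923.
Target odds = 19.
Need L² ≥ 19 ÷ (77/923) = 17537/77.
15² = 225 < 17537/77 ≤ 256 = 16², so L = 16.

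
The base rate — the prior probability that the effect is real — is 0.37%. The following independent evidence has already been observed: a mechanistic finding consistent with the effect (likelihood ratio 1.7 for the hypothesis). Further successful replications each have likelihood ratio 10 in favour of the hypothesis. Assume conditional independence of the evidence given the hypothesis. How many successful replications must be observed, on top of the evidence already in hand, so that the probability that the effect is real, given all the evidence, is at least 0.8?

Prior odds = 0.0037/0.9963 = 37/9963.
Bayes factor of the evidence already in hand = 1.7.
Odds after that evidence = (37/9963) × 1.7 = 629/99630.
Target odds = 0.8/0.2 = 4.
Need 10ⁿ ≥ 4 ÷ (629/99630) = 398520/629.
10² = 100 falls short of 398520/629 but 10³ = 1000 reaches it, so n = 3.

3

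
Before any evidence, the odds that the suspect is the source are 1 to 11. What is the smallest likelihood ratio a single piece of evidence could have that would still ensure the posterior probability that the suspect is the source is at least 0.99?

Prior odds = 1/11.
Target odds = 0.99/0.01 = 99.
Required Bayes factor = 99 ÷ (1/11) = 1089.

1089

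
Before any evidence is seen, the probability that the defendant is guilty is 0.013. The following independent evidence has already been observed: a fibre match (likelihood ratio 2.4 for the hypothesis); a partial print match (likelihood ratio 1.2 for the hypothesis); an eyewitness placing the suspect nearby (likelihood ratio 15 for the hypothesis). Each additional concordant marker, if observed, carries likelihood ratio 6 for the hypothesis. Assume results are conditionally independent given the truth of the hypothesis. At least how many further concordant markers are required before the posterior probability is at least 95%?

Prior odds = 0.013/0.987 = 13/987.
Combined Bayes factor of the evidence already in hand = 2.4 × 1.2 × 15 = 43.2.
Odds after that evidence = (13/987) × 43.2 = 936/1645.
Target odds = 0.95/0.05 = 19.
Need 6ⁿ ≥ 19 ÷ (936/1645) = 31255/936.
6¹ = 6 falls short of 31255/936 but 6² = 36 reaches it, so n = 2.

2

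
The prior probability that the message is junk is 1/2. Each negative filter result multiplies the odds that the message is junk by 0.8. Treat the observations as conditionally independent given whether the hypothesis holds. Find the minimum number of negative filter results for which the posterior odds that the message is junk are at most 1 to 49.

Prior odds = 0.5/0.5 = 1.
Likelihood ratio per negative filter result = 0.8.
Target odds = 1/49.
Need 1 × 0.8ⁿ ≤ 1/49, i.e. 0.8ⁿ ≤ 1/49.
0.8¹⁷ ≈0.022518 is still above 1/49 but 0.8¹⁸ ≈0.0180144 is at or below it, so n = 18.

18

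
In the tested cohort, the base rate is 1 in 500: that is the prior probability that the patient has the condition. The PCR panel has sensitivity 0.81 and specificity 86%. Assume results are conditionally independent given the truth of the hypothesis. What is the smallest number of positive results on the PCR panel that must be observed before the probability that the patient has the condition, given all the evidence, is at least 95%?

6

Prior odds = 0.002/0.998 = 1/499.
False-positive rate = 1 − 0.86 = 0.14; likelihood ratio of a positive = 0.81/0.14 = 81/14.
Target posterior odds = 0.95/0.05 = 19.
Require (81/14)ⁿ ≥ 19 ÷ (1/499) = 9481.
(81/14)⁵ ≈6483.13 falls short of 9481 but (81/14)⁶ ≈37509.6 reaches it, so n = 6.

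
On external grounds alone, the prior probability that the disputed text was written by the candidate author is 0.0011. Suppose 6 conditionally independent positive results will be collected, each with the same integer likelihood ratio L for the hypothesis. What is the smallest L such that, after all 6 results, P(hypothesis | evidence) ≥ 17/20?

5

Prior odds = 0.0011/0.9989 = 11/9989.
Target odds = 0.85/0.15 = 17/3.
Need L⁶ ≥ 17/3 ÷ (11/9989) = 169813/33.
4⁶ = 4096 < 169813/33 ≤ 15625 = 5⁶, so L = 5.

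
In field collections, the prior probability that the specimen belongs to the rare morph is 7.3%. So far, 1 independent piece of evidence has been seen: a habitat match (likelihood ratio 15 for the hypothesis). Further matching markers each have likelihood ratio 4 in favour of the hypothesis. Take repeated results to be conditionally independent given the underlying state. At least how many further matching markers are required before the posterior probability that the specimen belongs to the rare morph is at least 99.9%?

5

Prior odds = 0.073/0.927 = 73/927.
Bayes factor of the evidence already in hand = 15.
Odds after that evidence = (73/927) × 15 = 365/309.
Target odds = 0.999/0.001 = 999.
Need 4ⁿ ≥ 999 ÷ (365/309) = 308691/365.
4⁴ = 256 falls short of 308691/365 but 4⁵ = 1024 reaches it, so n = 5.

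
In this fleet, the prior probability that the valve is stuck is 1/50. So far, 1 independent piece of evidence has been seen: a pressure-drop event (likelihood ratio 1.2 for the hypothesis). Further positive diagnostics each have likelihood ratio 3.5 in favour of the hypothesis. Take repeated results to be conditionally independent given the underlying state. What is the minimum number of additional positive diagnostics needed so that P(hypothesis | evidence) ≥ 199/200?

8

Prior odds = 0.02/0.98 = 1/49.
Bayes factor of the evidence already in hand = 1.2.
Odds after that evidence = (1/49) × 1.2 = 6/245.
Target odds = 0.995/0.005 = 199.
Need 3.5ⁿ ≥ 199 ÷ (6/245) = 48755/6.
3.5⁷ = 823543/128 falls short of 48755/6 but 3.5⁸ = 5764801/256 reaches it, so n = 8.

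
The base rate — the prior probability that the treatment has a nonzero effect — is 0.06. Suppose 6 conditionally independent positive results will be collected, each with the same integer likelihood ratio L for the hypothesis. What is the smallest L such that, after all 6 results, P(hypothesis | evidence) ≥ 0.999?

6

Prior odds = 0.06/0.94 = 3/47.
Target odds = 0.999/0.001 = 999.
Need L⁶ ≥ 999 ÷ (3/47) = 15651.
5⁶ = 15625 < 15651 ≤ 46656 = 6⁶, so L = 6.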